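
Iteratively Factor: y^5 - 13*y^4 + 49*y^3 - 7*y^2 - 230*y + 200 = (y - 5)*(y^4 - 8*y^3 + 9*y^2 + 38*y - 40) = (y - 5)*(y + 2)*(y^3 - 10*y^2 + 29*y - 20) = (y - 5)*(y - 1)*(y + 2)*(y^2 - 9*y + 20) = (y - 5)^2*(y - 1)*(y + 2)*(y - 4)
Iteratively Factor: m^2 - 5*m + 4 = (m - 4)*(m - 1)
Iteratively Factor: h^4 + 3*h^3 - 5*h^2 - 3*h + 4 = (h - 1)*(h^3 + 4*h^2 - h - 4) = (h - 1)*(h + 1)*(h^2 + 3*h - 4) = (h - 1)*(h + 1)*(h + 4)*(h - 1)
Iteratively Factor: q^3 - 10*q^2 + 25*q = (q - 5)*(q^2 - 5*q) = q*(q - 5)*(q - 5)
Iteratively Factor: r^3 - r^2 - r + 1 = (r - 1)*(r^2 - 1) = (r - 1)*(r + 1)*(r - 1)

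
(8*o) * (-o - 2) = -8*o^2 - 16*o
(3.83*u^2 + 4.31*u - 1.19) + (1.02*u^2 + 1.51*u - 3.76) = 4.85*u^2 + 5.82*u - 4.95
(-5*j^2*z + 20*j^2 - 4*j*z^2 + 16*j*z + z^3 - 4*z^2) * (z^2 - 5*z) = -5*j^2*z^3 + 45*j^2*z^2 - 100*j^2*z - 4*j*z^4 + 36*j*z^3 - 80*j*z^2 + z^5 - 9*z^4 + 20*z^3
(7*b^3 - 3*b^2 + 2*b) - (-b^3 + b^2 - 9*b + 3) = 8*b^3 - 4*b^2 + 11*b - 3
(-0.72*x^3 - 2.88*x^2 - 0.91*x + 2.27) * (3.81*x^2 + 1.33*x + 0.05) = -2.7432*x^5 - 11.9304*x^4 - 7.3335*x^3 + 7.2944*x^2 + 2.9736*x + 0.1135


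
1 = 1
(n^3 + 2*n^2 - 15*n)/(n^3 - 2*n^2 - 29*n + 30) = n*(n - 3)/(n^2 - 7*n + 6)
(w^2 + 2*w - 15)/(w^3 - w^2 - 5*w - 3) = (w + 5)/(w^2 + 2*w + 1)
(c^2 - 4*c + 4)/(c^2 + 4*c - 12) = (c - 2)/(c + 6)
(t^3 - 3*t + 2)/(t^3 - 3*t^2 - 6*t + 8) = (t - 1)/(t - 4)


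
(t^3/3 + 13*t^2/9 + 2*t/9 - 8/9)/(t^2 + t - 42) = (3*t^3 + 13*t^2 + 2*t - 8)/(9*(t^2 + t - 42))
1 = 1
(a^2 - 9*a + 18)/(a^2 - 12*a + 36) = (a - 3)/(a - 6)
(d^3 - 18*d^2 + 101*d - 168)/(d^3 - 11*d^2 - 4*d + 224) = (d - 3)/(d + 4)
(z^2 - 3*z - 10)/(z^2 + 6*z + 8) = (z - 5)/(z + 4)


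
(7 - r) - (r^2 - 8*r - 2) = -r^2 + 7*r + 9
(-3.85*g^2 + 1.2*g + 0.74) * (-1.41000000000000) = 5.4285*g^2 - 1.692*g - 1.0434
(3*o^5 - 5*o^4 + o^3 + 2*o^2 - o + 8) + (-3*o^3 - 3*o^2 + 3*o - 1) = 3*o^5 - 5*o^4 - 2*o^3 - o^2 + 2*o + 7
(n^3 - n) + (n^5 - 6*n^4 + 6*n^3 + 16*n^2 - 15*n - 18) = n^5 - 6*n^4 + 7*n^3 + 16*n^2 - 16*n - 18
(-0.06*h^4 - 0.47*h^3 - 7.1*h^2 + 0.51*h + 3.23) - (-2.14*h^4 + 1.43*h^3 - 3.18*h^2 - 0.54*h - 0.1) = 2.08*h^4 - 1.9*h^3 - 3.92*h^2 + 1.05*h + 3.33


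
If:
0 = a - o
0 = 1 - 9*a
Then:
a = 1/9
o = 1/9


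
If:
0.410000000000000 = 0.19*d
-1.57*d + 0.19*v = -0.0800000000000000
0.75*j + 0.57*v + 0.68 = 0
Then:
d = 2.16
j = -14.14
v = 17.41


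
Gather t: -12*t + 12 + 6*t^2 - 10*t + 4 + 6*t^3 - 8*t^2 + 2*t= 6*t^3 - 2*t^2 - 20*t + 16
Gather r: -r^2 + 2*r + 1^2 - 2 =-r^2 + 2*r - 1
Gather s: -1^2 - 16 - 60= -77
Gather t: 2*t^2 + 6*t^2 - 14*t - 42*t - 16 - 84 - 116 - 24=8*t^2 - 56*t - 240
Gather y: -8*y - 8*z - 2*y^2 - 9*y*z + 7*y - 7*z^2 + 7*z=-2*y^2 + y*(-9*z - 1) - 7*z^2 - z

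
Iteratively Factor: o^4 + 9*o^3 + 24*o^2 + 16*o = (o + 4)*(o^3 + 5*o^2 + 4*o) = o*(o + 4)*(o^2 + 5*o + 4) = o*(o + 4)^2*(o + 1)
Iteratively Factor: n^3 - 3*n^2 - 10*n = (n)*(n^2 - 3*n - 10) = n*(n + 2)*(n - 5)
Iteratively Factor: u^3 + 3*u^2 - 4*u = (u)*(u^2 + 3*u - 4) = u*(u + 4)*(u - 1)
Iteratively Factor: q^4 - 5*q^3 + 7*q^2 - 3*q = (q - 1)*(q^3 - 4*q^2 + 3*q) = (q - 1)^2*(q^2 - 3*q) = (q - 3)*(q - 1)^2*(q)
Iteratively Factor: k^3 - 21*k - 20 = (k + 1)*(k^2 - k - 20) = (k - 5)*(k + 1)*(k + 4)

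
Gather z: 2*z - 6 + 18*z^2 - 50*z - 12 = 18*z^2 - 48*z - 18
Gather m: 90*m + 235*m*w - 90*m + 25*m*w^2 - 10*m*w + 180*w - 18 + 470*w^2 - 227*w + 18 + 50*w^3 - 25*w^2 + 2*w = m*(25*w^2 + 225*w) + 50*w^3 + 445*w^2 - 45*w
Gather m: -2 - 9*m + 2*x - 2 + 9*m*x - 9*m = m*(9*x - 18) + 2*x - 4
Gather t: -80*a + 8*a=-72*a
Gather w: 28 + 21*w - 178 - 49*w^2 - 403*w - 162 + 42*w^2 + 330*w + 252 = -7*w^2 - 52*w - 60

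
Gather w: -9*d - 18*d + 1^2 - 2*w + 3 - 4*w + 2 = -27*d - 6*w + 6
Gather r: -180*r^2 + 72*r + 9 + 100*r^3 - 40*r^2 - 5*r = 100*r^3 - 220*r^2 + 67*r + 9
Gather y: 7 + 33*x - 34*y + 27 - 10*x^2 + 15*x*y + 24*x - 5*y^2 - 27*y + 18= -10*x^2 + 57*x - 5*y^2 + y*(15*x - 61) + 52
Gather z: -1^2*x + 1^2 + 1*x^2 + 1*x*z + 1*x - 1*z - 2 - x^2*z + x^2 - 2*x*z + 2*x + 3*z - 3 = 2*x^2 + 2*x + z*(-x^2 - x + 2) - 4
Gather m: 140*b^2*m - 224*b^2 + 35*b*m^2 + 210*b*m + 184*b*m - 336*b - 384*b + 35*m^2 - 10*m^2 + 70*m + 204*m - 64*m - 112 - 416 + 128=-224*b^2 - 720*b + m^2*(35*b + 25) + m*(140*b^2 + 394*b + 210) - 400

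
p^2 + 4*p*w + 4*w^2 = (p + 2*w)^2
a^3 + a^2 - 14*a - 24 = (a - 4)*(a + 2)*(a + 3)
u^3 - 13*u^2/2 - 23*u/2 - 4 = (u - 8)*(u + 1/2)*(u + 1)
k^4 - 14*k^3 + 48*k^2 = k^2*(k - 8)*(k - 6)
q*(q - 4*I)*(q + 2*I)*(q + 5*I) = q^4 + 3*I*q^3 + 18*q^2 + 40*I*q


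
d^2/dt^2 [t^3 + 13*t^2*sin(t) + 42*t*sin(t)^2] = -13*t^2*sin(t) + 52*t*cos(t) + 84*t*cos(2*t) + 6*t + 26*sin(t) + 84*sin(2*t)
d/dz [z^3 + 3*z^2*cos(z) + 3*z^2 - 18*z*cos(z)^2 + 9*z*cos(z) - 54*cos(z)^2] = -3*z^2*sin(z) + 3*z^2 - 9*z*sin(z) + 18*z*sin(2*z) + 6*z*cos(z) + 6*z + 54*sin(2*z) - 18*cos(z)^2 + 9*cos(z)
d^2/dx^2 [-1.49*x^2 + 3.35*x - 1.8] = -2.98000000000000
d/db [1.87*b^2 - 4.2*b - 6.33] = 3.74*b - 4.2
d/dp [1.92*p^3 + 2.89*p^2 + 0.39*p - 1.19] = 5.76*p^2 + 5.78*p + 0.39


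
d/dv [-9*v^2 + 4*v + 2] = 4 - 18*v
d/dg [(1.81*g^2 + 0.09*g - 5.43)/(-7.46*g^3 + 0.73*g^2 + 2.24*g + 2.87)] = (13.5026*g^4 + 1.3428*g^3 - 117.5347*g^2 + 18.3172*g + 12.4215)/(55.6516*g^6 - 10.8916*g^5 - 32.8879*g^4 - 39.55*g^3 + 9.2078*g^2 + 12.8576*g + 8.2369)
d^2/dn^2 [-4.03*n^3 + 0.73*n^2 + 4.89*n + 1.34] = 1.46 - 24.18*n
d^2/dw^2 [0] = 0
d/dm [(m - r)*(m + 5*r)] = 2*m + 4*r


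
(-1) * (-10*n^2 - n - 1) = 10*n^2 + n + 1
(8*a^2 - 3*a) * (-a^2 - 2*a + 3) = -8*a^4 - 13*a^3 + 30*a^2 - 9*a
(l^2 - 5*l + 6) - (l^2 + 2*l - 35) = 41 - 7*l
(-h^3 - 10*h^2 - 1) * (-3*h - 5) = 3*h^4 + 35*h^3 + 50*h^2 + 3*h + 5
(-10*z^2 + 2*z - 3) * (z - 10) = -10*z^3 + 102*z^2 - 23*z + 30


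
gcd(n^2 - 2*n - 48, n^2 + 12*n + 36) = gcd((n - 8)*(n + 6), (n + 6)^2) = n + 6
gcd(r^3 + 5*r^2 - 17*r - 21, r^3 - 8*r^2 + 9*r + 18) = r^2 - 2*r - 3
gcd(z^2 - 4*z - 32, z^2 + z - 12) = z + 4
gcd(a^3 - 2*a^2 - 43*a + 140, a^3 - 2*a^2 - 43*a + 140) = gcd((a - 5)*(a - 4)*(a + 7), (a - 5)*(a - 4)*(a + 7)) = a^3 - 2*a^2 - 43*a + 140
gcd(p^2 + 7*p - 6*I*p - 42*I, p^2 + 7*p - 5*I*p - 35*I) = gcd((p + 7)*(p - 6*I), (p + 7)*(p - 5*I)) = p + 7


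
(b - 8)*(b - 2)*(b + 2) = b^3 - 8*b^2 - 4*b + 32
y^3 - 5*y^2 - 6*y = y*(y - 6)*(y + 1)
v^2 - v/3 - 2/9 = (v - 2/3)*(v + 1/3)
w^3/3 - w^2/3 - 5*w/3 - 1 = (w/3 + 1/3)*(w - 3)*(w + 1)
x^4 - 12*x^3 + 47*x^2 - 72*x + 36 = (x - 6)*(x - 3)*(x - 2)*(x - 1)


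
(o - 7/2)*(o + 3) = o^2 - o/2 - 21/2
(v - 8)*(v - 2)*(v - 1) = v^3 - 11*v^2 + 26*v - 16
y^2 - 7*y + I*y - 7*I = (y - 7)*(y + I)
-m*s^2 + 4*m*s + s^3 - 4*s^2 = s*(-m + s)*(s - 4)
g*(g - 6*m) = g^2 - 6*g*m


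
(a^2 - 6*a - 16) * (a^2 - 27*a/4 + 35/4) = a^4 - 51*a^3/4 + 133*a^2/4 + 111*a/2 - 140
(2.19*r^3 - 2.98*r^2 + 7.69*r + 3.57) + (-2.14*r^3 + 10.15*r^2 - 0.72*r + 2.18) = 0.0499999999999998*r^3 + 7.17*r^2 + 6.97*r + 5.75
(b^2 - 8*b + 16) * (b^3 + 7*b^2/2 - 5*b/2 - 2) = b^5 - 9*b^4/2 - 29*b^3/2 + 74*b^2 - 24*b - 32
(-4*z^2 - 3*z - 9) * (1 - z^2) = 4*z^4 + 3*z^3 + 5*z^2 - 3*z - 9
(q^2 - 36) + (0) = q^2 - 36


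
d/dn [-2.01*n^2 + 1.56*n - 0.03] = 1.56 - 4.02*n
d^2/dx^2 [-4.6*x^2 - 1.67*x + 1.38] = -9.20000000000000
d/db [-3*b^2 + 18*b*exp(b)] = 18*b*exp(b) - 6*b + 18*exp(b)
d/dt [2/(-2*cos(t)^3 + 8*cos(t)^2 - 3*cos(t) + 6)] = 2*(-6*cos(t)^2 + 16*cos(t) - 3)*sin(t)/(2*cos(t)^3 - 8*cos(t)^2 + 3*cos(t) - 6)^2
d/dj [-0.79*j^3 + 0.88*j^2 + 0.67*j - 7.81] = -2.37*j^2 + 1.76*j + 0.67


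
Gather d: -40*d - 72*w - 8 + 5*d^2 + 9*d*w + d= 5*d^2 + d*(9*w - 39) - 72*w - 8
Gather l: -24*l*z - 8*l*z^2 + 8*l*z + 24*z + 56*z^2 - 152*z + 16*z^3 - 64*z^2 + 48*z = l*(-8*z^2 - 16*z) + 16*z^3 - 8*z^2 - 80*z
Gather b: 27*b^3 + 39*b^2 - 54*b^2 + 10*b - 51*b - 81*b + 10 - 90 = 27*b^3 - 15*b^2 - 122*b - 80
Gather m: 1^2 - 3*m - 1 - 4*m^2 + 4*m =-4*m^2 + m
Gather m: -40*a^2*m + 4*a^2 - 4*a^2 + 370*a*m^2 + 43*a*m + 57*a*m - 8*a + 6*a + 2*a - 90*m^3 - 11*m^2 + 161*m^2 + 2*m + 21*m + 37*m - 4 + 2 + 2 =-90*m^3 + m^2*(370*a + 150) + m*(-40*a^2 + 100*a + 60)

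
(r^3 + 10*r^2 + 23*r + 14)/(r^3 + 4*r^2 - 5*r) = (r^3 + 10*r^2 + 23*r + 14)/(r*(r^2 + 4*r - 5))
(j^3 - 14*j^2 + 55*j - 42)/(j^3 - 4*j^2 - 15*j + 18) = (j - 7)/(j + 3)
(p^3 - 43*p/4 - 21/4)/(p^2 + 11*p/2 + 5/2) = (2*p^2 - p - 21)/(2*(p + 5))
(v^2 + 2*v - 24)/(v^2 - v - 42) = (v - 4)/(v - 7)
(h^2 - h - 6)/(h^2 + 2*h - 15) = (h + 2)/(h + 5)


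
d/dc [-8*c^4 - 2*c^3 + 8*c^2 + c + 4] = -32*c^3 - 6*c^2 + 16*c + 1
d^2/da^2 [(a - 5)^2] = 2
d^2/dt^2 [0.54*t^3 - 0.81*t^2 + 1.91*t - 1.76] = 3.24*t - 1.62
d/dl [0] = 0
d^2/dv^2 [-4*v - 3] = 0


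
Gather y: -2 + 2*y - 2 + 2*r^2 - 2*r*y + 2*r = 2*r^2 + 2*r + y*(2 - 2*r) - 4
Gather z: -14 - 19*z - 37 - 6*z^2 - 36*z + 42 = -6*z^2 - 55*z - 9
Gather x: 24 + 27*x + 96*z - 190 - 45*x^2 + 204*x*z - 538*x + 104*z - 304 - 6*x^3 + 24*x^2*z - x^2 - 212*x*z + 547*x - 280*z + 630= -6*x^3 + x^2*(24*z - 46) + x*(36 - 8*z) - 80*z + 160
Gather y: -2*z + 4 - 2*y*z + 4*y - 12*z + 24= y*(4 - 2*z) - 14*z + 28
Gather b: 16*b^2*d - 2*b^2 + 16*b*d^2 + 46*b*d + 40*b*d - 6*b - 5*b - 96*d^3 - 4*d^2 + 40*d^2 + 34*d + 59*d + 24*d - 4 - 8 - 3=b^2*(16*d - 2) + b*(16*d^2 + 86*d - 11) - 96*d^3 + 36*d^2 + 117*d - 15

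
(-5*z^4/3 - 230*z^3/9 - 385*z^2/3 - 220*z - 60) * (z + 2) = -5*z^5/3 - 260*z^4/9 - 1615*z^3/9 - 1430*z^2/3 - 500*z - 120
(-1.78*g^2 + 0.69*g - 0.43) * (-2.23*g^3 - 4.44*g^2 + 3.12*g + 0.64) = 3.9694*g^5 + 6.3645*g^4 - 7.6583*g^3 + 2.9228*g^2 - 0.9*g - 0.2752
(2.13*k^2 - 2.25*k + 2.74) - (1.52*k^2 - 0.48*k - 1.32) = 0.61*k^2 - 1.77*k + 4.06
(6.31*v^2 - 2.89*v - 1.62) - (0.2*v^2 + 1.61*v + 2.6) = 6.11*v^2 - 4.5*v - 4.22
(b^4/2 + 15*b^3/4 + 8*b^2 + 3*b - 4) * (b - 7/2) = b^5/2 + 2*b^4 - 41*b^3/8 - 25*b^2 - 29*b/2 + 14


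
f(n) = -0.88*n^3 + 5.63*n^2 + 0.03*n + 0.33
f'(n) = -2.64*n^2 + 11.26*n + 0.03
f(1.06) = 5.64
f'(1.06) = 9.00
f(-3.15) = 83.60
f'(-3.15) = -61.63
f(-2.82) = 64.75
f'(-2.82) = -52.72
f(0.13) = 0.43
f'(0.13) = 1.45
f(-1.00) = 6.81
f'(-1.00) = -13.87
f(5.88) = 16.26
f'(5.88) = -25.04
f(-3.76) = 126.59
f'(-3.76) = -79.63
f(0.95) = 4.69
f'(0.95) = 8.34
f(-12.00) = 2331.33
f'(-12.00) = -515.25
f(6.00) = 13.11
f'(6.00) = -27.45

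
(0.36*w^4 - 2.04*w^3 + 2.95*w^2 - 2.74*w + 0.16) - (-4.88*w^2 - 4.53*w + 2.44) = 0.36*w^4 - 2.04*w^3 + 7.83*w^2 + 1.79*w - 2.28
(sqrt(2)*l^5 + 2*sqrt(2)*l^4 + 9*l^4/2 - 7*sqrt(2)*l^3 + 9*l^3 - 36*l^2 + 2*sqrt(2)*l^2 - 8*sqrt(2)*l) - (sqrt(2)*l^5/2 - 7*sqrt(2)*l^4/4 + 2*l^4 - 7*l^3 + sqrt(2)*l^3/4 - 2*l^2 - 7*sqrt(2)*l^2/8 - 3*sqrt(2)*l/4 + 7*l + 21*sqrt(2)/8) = sqrt(2)*l^5/2 + 5*l^4/2 + 15*sqrt(2)*l^4/4 - 29*sqrt(2)*l^3/4 + 16*l^3 - 34*l^2 + 23*sqrt(2)*l^2/8 - 29*sqrt(2)*l/4 - 7*l - 21*sqrt(2)/8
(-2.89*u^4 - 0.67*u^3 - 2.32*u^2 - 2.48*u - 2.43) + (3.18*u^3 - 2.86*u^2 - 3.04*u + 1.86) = -2.89*u^4 + 2.51*u^3 - 5.18*u^2 - 5.52*u - 0.57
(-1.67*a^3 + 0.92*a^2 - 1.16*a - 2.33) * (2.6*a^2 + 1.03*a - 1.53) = -4.342*a^5 + 0.6719*a^4 + 0.4867*a^3 - 8.6604*a^2 - 0.6251*a + 3.5649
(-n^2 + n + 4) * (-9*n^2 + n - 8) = 9*n^4 - 10*n^3 - 27*n^2 - 4*n - 32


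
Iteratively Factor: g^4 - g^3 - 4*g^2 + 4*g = (g + 2)*(g^3 - 3*g^2 + 2*g) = g*(g + 2)*(g^2 - 3*g + 2) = g*(g - 1)*(g + 2)*(g - 2)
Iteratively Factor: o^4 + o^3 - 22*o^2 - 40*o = (o + 2)*(o^3 - o^2 - 20*o) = o*(o + 2)*(o^2 - o - 20) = o*(o - 5)*(o + 2)*(o + 4)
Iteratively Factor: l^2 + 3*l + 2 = (l + 2)*(l + 1)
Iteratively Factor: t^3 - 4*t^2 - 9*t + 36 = (t - 3)*(t^2 - t - 12) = (t - 3)*(t + 3)*(t - 4)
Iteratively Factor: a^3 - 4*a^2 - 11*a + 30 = (a - 2)*(a^2 - 2*a - 15) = (a - 5)*(a - 2)*(a + 3)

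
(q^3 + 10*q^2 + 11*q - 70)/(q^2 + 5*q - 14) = q + 5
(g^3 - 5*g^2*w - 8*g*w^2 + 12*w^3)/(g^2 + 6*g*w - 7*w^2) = (g^2 - 4*g*w - 12*w^2)/(g + 7*w)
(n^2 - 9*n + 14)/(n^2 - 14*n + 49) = (n - 2)/(n - 7)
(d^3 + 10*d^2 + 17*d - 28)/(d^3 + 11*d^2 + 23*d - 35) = (d + 4)/(d + 5)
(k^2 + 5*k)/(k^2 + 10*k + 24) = k*(k + 5)/(k^2 + 10*k + 24)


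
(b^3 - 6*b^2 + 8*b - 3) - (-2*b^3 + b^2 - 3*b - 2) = 3*b^3 - 7*b^2 + 11*b - 1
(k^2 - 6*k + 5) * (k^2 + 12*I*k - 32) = k^4 - 6*k^3 + 12*I*k^3 - 27*k^2 - 72*I*k^2 + 192*k + 60*I*k - 160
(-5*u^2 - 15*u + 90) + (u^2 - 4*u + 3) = -4*u^2 - 19*u + 93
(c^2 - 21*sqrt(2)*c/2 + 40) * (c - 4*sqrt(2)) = c^3 - 29*sqrt(2)*c^2/2 + 124*c - 160*sqrt(2)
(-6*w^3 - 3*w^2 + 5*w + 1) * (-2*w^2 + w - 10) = 12*w^5 + 47*w^3 + 33*w^2 - 49*w - 10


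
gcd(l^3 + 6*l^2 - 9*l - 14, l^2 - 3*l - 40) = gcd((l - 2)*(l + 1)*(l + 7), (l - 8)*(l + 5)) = 1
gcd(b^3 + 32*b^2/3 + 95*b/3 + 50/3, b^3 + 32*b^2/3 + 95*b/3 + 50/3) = b^3 + 32*b^2/3 + 95*b/3 + 50/3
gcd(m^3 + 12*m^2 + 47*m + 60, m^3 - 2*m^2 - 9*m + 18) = m + 3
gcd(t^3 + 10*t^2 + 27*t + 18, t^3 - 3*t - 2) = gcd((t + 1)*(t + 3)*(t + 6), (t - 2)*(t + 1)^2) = t + 1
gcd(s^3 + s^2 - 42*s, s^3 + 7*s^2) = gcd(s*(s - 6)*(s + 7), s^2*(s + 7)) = s^2 + 7*s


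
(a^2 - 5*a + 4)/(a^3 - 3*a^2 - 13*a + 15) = (a - 4)/(a^2 - 2*a - 15)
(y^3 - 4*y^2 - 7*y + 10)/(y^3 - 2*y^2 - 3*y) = (-y^3 + 4*y^2 + 7*y - 10)/(y*(-y^2 + 2*y + 3))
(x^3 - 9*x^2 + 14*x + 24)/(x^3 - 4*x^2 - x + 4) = (x - 6)/(x - 1)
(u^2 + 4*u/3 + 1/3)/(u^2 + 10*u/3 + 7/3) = (3*u + 1)/(3*u + 7)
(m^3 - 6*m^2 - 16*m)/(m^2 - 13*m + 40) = m*(m + 2)/(m - 5)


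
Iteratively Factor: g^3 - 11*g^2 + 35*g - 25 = (g - 1)*(g^2 - 10*g + 25) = (g - 5)*(g - 1)*(g - 5)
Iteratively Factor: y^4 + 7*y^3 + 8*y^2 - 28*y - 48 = (y + 2)*(y^3 + 5*y^2 - 2*y - 24) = (y - 2)*(y + 2)*(y^2 + 7*y + 12) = (y - 2)*(y + 2)*(y + 3)*(y + 4)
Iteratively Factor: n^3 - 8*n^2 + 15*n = (n - 3)*(n^2 - 5*n) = (n - 5)*(n - 3)*(n)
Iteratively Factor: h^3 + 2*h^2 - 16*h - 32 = (h + 2)*(h^2 - 16) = (h + 2)*(h + 4)*(h - 4)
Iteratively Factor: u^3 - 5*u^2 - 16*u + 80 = (u - 5)*(u^2 - 16) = (u - 5)*(u + 4)*(u - 4)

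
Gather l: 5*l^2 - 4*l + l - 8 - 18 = 5*l^2 - 3*l - 26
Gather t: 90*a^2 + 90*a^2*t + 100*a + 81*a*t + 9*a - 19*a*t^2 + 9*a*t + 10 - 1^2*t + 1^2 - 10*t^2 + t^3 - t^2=90*a^2 + 109*a + t^3 + t^2*(-19*a - 11) + t*(90*a^2 + 90*a - 1) + 11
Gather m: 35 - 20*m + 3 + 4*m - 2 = 36 - 16*m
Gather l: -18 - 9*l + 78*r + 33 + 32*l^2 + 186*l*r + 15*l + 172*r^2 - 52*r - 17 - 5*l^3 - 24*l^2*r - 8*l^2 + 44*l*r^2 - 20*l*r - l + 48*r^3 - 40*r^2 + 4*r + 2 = -5*l^3 + l^2*(24 - 24*r) + l*(44*r^2 + 166*r + 5) + 48*r^3 + 132*r^2 + 30*r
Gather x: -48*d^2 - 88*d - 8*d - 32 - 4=-48*d^2 - 96*d - 36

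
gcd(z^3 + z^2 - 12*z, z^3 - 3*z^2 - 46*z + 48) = 1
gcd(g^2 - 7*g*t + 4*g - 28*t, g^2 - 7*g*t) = -g + 7*t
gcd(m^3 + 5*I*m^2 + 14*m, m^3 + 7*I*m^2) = m^2 + 7*I*m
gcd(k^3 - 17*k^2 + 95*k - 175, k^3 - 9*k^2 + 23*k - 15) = k - 5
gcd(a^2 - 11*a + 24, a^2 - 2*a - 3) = a - 3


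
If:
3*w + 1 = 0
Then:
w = -1/3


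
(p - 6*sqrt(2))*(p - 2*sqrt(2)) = p^2 - 8*sqrt(2)*p + 24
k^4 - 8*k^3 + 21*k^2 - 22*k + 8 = (k - 4)*(k - 2)*(k - 1)^2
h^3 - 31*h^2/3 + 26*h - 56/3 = (h - 7)*(h - 2)*(h - 4/3)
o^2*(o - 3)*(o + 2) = o^4 - o^3 - 6*o^2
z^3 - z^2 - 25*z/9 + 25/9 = (z - 5/3)*(z - 1)*(z + 5/3)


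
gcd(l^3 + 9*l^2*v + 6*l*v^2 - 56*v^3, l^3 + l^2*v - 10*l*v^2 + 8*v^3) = -l^2 - 2*l*v + 8*v^2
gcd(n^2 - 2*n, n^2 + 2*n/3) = n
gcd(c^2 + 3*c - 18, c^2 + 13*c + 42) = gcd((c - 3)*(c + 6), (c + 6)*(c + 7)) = c + 6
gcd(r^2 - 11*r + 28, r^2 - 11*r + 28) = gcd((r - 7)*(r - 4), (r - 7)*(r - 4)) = r^2 - 11*r + 28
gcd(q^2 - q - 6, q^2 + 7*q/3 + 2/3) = q + 2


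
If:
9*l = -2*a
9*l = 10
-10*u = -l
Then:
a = -5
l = 10/9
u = 1/9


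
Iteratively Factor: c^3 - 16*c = (c - 4)*(c^2 + 4*c) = (c - 4)*(c + 4)*(c)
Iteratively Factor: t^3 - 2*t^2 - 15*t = (t - 5)*(t^2 + 3*t) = t*(t - 5)*(t + 3)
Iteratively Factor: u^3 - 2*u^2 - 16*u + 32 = (u - 4)*(u^2 + 2*u - 8) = (u - 4)*(u - 2)*(u + 4)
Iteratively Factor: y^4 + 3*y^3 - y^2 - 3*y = (y)*(y^3 + 3*y^2 - y - 3) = y*(y + 1)*(y^2 + 2*y - 3) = y*(y + 1)*(y + 3)*(y - 1)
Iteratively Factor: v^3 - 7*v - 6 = (v + 1)*(v^2 - v - 6) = (v - 3)*(v + 1)*(v + 2)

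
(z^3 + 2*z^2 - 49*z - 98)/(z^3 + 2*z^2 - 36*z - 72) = (z^2 - 49)/(z^2 - 36)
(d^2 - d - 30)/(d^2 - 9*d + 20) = (d^2 - d - 30)/(d^2 - 9*d + 20)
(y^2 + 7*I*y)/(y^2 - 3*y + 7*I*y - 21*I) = y/(y - 3)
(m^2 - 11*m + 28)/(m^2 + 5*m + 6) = (m^2 - 11*m + 28)/(m^2 + 5*m + 6)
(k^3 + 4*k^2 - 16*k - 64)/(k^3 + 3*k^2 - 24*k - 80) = (k - 4)/(k - 5)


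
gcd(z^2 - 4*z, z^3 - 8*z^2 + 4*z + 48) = z - 4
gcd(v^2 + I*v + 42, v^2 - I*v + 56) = v + 7*I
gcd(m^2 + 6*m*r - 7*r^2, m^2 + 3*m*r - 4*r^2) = -m + r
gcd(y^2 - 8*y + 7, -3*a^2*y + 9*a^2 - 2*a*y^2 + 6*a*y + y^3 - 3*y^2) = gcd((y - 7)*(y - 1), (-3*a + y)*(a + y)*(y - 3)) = 1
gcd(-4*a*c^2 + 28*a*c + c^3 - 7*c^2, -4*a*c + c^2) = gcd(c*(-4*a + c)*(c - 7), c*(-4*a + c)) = 4*a*c - c^2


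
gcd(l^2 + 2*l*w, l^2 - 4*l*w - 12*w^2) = l + 2*w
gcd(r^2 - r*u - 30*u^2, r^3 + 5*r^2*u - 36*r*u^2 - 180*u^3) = r^2 - r*u - 30*u^2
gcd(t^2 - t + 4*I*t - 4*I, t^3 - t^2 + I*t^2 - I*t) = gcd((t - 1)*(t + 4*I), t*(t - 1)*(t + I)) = t - 1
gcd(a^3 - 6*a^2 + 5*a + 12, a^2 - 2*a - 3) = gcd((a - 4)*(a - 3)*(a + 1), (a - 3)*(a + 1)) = a^2 - 2*a - 3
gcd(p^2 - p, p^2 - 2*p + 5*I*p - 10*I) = 1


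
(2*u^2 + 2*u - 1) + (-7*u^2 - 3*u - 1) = -5*u^2 - u - 2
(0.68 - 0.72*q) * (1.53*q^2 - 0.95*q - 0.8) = -1.1016*q^3 + 1.7244*q^2 - 0.0700000000000001*q - 0.544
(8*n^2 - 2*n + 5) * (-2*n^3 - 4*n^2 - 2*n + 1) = -16*n^5 - 28*n^4 - 18*n^3 - 8*n^2 - 12*n + 5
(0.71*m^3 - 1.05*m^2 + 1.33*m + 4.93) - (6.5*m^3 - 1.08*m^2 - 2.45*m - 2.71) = -5.79*m^3 + 0.03*m^2 + 3.78*m + 7.64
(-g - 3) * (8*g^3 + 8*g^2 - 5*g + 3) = -8*g^4 - 32*g^3 - 19*g^2 + 12*g - 9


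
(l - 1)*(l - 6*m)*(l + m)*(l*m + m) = l^4*m - 5*l^3*m^2 - 6*l^2*m^3 - l^2*m + 5*l*m^2 + 6*m^3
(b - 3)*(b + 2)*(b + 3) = b^3 + 2*b^2 - 9*b - 18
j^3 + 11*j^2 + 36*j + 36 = (j + 2)*(j + 3)*(j + 6)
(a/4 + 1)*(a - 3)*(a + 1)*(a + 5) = a^4/4 + 7*a^3/4 - a^2/4 - 67*a/4 - 15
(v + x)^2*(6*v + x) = 6*v^3 + 13*v^2*x + 8*v*x^2 + x^3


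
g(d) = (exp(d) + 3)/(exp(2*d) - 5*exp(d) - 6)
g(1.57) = -1.13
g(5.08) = 0.01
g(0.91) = -0.45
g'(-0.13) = 0.03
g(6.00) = 0.00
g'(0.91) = -0.20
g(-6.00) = -0.50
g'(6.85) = -0.00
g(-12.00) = -0.50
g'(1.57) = -4.30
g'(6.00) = -0.00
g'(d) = (exp(d) + 3)*(-2*exp(2*d) + 5*exp(d))/(exp(2*d) - 5*exp(d) - 6)^2 + exp(d)/(exp(2*d) - 5*exp(d) - 6) = (-(exp(d) + 3)*(2*exp(d) - 5) + exp(2*d) - 5*exp(d) - 6)*exp(d)/(-exp(2*d) + 5*exp(d) + 6)^2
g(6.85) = 0.00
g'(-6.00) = 0.00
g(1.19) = -0.54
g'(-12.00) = 0.00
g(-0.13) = -0.40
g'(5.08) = -0.01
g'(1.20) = -0.54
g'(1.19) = -0.52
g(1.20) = -0.55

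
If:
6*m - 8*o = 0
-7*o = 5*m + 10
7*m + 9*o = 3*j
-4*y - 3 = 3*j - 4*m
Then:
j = -550/123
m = -40/41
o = -30/41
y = 267/164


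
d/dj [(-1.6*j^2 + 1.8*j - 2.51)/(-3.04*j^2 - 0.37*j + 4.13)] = (6.064*j^2 - 28.4768*j + 6.5053)/(9.2416*j^4 + 2.2496*j^3 - 24.9735*j^2 - 3.0562*j + 17.0569)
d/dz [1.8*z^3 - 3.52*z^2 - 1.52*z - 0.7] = 5.4*z^2 - 7.04*z - 1.52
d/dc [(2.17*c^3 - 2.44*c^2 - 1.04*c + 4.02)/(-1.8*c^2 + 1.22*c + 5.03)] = (-3.906*c^4 + 5.2948*c^3 + 27.8965*c^2 - 10.0744*c - 10.1356)/(3.24*c^4 - 4.392*c^3 - 16.6196*c^2 + 12.2732*c + 25.3009)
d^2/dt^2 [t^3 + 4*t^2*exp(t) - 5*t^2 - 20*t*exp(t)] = 4*t^2*exp(t) - 4*t*exp(t) + 6*t - 32*exp(t) - 10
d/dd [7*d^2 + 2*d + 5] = 14*d + 2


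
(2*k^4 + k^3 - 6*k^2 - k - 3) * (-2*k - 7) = -4*k^5 - 16*k^4 + 5*k^3 + 44*k^2 + 13*k + 21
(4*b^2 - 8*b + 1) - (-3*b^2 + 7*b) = 7*b^2 - 15*b + 1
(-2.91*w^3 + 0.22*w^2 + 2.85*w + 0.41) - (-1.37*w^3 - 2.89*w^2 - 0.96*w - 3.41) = -1.54*w^3 + 3.11*w^2 + 3.81*w + 3.82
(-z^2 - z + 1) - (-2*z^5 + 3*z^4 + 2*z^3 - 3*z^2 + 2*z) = 2*z^5 - 3*z^4 - 2*z^3 + 2*z^2 - 3*z + 1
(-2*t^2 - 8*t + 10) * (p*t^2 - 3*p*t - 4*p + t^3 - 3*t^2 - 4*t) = -2*p*t^4 - 2*p*t^3 + 42*p*t^2 + 2*p*t - 40*p - 2*t^5 - 2*t^4 + 42*t^3 + 2*t^2 - 40*t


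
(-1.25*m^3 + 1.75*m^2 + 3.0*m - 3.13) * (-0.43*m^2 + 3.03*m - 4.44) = 0.5375*m^5 - 4.54*m^4 + 9.5625*m^3 + 2.6659*m^2 - 22.8039*m + 13.8972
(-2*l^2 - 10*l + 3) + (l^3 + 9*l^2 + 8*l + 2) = l^3 + 7*l^2 - 2*l + 5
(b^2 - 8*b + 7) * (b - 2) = b^3 - 10*b^2 + 23*b - 14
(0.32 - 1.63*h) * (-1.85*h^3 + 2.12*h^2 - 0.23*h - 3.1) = 3.0155*h^4 - 4.0476*h^3 + 1.0533*h^2 + 4.9794*h - 0.992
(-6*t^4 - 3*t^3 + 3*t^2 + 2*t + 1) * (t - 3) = -6*t^5 + 15*t^4 + 12*t^3 - 7*t^2 - 5*t - 3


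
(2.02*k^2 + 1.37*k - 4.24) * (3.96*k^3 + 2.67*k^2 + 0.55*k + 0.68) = 7.9992*k^5 + 10.8186*k^4 - 12.0215*k^3 - 9.1937*k^2 - 1.4004*k - 2.8832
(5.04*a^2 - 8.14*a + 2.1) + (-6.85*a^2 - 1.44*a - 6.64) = -1.81*a^2 - 9.58*a - 4.54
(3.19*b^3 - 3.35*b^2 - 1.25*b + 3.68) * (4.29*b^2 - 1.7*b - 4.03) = 13.6851*b^5 - 19.7945*b^4 - 12.5232*b^3 + 31.4127*b^2 - 1.2185*b - 14.8304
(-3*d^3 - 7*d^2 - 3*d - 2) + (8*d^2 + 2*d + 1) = -3*d^3 + d^2 - d - 1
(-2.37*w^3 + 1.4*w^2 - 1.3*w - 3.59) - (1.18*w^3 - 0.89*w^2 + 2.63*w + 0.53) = -3.55*w^3 + 2.29*w^2 - 3.93*w - 4.12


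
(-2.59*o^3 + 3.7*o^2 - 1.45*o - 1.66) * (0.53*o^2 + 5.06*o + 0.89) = -1.3727*o^5 - 11.1444*o^4 + 15.6484*o^3 - 4.9238*o^2 - 9.6901*o - 1.4774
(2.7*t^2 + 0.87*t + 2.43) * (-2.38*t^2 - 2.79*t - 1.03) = -6.426*t^4 - 9.6036*t^3 - 10.9917*t^2 - 7.6758*t - 2.5029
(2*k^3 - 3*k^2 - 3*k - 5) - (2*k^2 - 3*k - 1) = 2*k^3 - 5*k^2 - 4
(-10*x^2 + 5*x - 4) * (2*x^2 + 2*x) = -20*x^4 - 10*x^3 + 2*x^2 - 8*x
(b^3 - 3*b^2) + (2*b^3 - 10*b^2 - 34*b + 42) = 3*b^3 - 13*b^2 - 34*b + 42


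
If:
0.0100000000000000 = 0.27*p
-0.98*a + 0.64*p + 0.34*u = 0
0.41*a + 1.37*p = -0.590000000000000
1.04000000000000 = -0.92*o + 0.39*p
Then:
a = -1.56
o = -1.11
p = 0.04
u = -4.57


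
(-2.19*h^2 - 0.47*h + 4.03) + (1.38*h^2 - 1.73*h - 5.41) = -0.81*h^2 - 2.2*h - 1.38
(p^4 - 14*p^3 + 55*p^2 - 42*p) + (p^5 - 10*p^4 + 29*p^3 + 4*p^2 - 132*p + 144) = p^5 - 9*p^4 + 15*p^3 + 59*p^2 - 174*p + 144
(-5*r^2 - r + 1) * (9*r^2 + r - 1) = -45*r^4 - 14*r^3 + 13*r^2 + 2*r - 1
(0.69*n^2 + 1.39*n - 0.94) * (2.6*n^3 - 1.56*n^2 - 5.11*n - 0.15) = 1.794*n^5 + 2.5376*n^4 - 8.1383*n^3 - 5.74*n^2 + 4.5949*n + 0.141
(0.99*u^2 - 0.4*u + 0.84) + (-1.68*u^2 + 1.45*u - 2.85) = -0.69*u^2 + 1.05*u - 2.01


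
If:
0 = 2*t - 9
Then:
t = 9/2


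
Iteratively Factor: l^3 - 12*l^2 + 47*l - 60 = (l - 4)*(l^2 - 8*l + 15) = (l - 4)*(l - 3)*(l - 5)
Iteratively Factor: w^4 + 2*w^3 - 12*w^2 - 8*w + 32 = (w - 2)*(w^3 + 4*w^2 - 4*w - 16) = (w - 2)^2*(w^2 + 6*w + 8) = (w - 2)^2*(w + 4)*(w + 2)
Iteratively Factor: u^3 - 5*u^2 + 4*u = (u - 4)*(u^2 - u) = (u - 4)*(u - 1)*(u)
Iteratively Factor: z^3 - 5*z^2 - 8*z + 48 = (z - 4)*(z^2 - z - 12) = (z - 4)^2*(z + 3)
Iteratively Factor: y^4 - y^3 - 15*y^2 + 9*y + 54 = (y - 3)*(y^3 + 2*y^2 - 9*y - 18) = (y - 3)^2*(y^2 + 5*y + 6) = (y - 3)^2*(y + 3)*(y + 2)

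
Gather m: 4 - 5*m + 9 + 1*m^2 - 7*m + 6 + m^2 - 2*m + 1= 2*m^2 - 14*m + 20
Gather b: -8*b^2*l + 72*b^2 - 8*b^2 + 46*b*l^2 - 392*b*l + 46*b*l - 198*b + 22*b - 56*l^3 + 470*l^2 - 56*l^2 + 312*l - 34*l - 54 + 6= b^2*(64 - 8*l) + b*(46*l^2 - 346*l - 176) - 56*l^3 + 414*l^2 + 278*l - 48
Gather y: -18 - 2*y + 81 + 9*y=7*y + 63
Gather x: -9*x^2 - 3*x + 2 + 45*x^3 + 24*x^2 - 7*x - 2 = 45*x^3 + 15*x^2 - 10*x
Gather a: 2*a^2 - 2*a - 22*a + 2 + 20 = 2*a^2 - 24*a + 22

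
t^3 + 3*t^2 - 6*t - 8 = (t - 2)*(t + 1)*(t + 4)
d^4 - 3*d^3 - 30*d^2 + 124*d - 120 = (d - 5)*(d - 2)^2*(d + 6)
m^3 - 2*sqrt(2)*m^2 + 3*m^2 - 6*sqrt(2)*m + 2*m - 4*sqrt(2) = (m + 1)*(m + 2)*(m - 2*sqrt(2))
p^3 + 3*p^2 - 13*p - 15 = (p - 3)*(p + 1)*(p + 5)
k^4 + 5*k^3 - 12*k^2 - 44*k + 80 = (k - 2)^2*(k + 4)*(k + 5)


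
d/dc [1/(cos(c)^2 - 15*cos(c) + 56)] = (2*cos(c) - 15)*sin(c)/(cos(c)^2 - 15*cos(c) + 56)^2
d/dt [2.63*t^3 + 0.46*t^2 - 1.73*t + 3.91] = 7.89*t^2 + 0.92*t - 1.73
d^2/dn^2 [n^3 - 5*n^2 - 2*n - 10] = 6*n - 10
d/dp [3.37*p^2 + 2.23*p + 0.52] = 6.74*p + 2.23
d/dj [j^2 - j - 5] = 2*j - 1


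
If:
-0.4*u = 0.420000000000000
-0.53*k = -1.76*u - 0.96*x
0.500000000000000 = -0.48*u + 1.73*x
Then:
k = -3.49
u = -1.05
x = -0.00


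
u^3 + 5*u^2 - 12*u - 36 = (u - 3)*(u + 2)*(u + 6)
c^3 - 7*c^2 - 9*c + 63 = (c - 7)*(c - 3)*(c + 3)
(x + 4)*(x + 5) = x^2 + 9*x + 20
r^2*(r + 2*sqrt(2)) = r^3 + 2*sqrt(2)*r^2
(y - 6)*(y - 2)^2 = y^3 - 10*y^2 + 28*y - 24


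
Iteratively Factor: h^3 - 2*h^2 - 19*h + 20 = (h + 4)*(h^2 - 6*h + 5) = (h - 1)*(h + 4)*(h - 5)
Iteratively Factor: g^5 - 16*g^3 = (g)*(g^4 - 16*g^2) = g^2*(g^3 - 16*g) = g^2*(g + 4)*(g^2 - 4*g) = g^3*(g + 4)*(g - 4)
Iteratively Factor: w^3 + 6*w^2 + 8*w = (w + 2)*(w^2 + 4*w) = (w + 2)*(w + 4)*(w)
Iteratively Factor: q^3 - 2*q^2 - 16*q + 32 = (q - 2)*(q^2 - 16) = (q - 4)*(q - 2)*(q + 4)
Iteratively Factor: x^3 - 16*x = (x + 4)*(x^2 - 4*x) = (x - 4)*(x + 4)*(x)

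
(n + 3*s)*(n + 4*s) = n^2 + 7*n*s + 12*s^2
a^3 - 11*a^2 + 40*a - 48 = (a - 4)^2*(a - 3)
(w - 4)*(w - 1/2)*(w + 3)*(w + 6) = w^4 + 9*w^3/2 - 41*w^2/2 - 63*w + 36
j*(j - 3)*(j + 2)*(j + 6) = j^4 + 5*j^3 - 12*j^2 - 36*j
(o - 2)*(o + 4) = o^2 + 2*o - 8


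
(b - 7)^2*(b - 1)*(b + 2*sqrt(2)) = b^4 - 15*b^3 + 2*sqrt(2)*b^3 - 30*sqrt(2)*b^2 + 63*b^2 - 49*b + 126*sqrt(2)*b - 98*sqrt(2)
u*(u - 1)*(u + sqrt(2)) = u^3 - u^2 + sqrt(2)*u^2 - sqrt(2)*u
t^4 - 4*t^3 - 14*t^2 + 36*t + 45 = (t - 5)*(t - 3)*(t + 1)*(t + 3)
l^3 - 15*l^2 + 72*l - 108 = (l - 6)^2*(l - 3)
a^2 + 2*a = a*(a + 2)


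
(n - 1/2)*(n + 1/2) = n^2 - 1/4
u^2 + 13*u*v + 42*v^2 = (u + 6*v)*(u + 7*v)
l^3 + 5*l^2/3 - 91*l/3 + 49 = (l - 3)*(l - 7/3)*(l + 7)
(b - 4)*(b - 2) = b^2 - 6*b + 8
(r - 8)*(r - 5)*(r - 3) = r^3 - 16*r^2 + 79*r - 120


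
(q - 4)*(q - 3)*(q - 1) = q^3 - 8*q^2 + 19*q - 12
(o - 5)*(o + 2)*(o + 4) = o^3 + o^2 - 22*o - 40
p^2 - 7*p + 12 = (p - 4)*(p - 3)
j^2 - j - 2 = (j - 2)*(j + 1)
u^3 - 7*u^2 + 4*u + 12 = (u - 6)*(u - 2)*(u + 1)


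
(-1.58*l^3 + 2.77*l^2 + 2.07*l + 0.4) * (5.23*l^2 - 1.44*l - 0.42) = -8.2634*l^5 + 16.7623*l^4 + 7.5009*l^3 - 2.0522*l^2 - 1.4454*l - 0.168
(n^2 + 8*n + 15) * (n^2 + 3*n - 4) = n^4 + 11*n^3 + 35*n^2 + 13*n - 60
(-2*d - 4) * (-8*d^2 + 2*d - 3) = 16*d^3 + 28*d^2 - 2*d + 12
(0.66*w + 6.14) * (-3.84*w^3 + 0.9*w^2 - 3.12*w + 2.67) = -2.5344*w^4 - 22.9836*w^3 + 3.4668*w^2 - 17.3946*w + 16.3938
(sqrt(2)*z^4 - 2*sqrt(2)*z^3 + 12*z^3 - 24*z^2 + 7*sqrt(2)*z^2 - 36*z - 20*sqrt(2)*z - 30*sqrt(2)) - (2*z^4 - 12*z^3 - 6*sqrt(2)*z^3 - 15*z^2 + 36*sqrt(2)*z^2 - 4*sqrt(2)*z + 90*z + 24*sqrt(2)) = -2*z^4 + sqrt(2)*z^4 + 4*sqrt(2)*z^3 + 24*z^3 - 29*sqrt(2)*z^2 - 9*z^2 - 126*z - 16*sqrt(2)*z - 54*sqrt(2)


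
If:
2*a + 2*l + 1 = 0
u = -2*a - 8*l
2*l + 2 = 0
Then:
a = 1/2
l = -1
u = 7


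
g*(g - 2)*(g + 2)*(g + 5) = g^4 + 5*g^3 - 4*g^2 - 20*g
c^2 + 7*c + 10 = (c + 2)*(c + 5)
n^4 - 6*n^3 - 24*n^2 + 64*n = n*(n - 8)*(n - 2)*(n + 4)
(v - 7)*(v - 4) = v^2 - 11*v + 28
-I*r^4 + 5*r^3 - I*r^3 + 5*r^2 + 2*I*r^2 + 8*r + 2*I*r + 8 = (r - I)*(r + 2*I)*(r + 4*I)*(-I*r - I)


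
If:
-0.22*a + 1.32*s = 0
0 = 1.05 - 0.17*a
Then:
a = 6.18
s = 1.03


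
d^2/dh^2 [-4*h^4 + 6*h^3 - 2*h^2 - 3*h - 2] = -48*h^2 + 36*h - 4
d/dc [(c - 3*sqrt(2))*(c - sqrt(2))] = 2*c - 4*sqrt(2)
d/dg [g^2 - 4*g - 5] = 2*g - 4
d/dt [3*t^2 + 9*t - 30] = 6*t + 9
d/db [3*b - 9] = 3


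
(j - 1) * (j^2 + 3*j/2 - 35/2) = j^3 + j^2/2 - 19*j + 35/2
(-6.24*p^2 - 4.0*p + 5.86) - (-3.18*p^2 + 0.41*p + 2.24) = -3.06*p^2 - 4.41*p + 3.62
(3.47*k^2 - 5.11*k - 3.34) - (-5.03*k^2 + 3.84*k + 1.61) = 8.5*k^2 - 8.95*k - 4.95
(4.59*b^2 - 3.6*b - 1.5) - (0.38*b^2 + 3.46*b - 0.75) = 4.21*b^2 - 7.06*b - 0.75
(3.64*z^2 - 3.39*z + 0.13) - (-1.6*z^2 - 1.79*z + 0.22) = 5.24*z^2 - 1.6*z - 0.09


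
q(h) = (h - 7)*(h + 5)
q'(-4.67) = -11.34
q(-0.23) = -34.49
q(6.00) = -11.00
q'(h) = 2*h - 2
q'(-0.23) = -2.46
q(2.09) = -34.81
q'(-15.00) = -32.00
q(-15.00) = 220.00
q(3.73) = -28.55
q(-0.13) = -34.72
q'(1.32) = 0.64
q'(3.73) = 5.46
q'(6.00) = 10.00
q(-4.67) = -3.85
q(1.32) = -35.90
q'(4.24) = 6.48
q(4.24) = -25.50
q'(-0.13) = -2.26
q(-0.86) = -32.54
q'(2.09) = 2.18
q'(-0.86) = -3.72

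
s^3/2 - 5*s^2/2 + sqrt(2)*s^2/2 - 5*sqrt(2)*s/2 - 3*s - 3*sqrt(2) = (s/2 + sqrt(2)/2)*(s - 6)*(s + 1)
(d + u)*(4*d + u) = 4*d^2 + 5*d*u + u^2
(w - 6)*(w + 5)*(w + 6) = w^3 + 5*w^2 - 36*w - 180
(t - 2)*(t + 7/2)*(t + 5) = t^3 + 13*t^2/2 + t/2 - 35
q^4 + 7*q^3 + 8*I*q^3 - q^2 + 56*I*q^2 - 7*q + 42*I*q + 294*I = (q + 7)*(q - 2*I)*(q + 3*I)*(q + 7*I)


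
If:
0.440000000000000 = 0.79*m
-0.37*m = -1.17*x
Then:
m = 0.56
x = 0.18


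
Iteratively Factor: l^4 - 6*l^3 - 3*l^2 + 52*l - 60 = (l - 5)*(l^3 - l^2 - 8*l + 12) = (l - 5)*(l - 2)*(l^2 + l - 6) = (l - 5)*(l - 2)*(l + 3)*(l - 2)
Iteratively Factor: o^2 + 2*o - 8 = (o - 2)*(o + 4)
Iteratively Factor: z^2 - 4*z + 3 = (z - 3)*(z - 1)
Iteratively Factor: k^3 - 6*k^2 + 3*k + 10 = (k + 1)*(k^2 - 7*k + 10) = (k - 2)*(k + 1)*(k - 5)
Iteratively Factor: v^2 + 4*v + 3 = (v + 1)*(v + 3)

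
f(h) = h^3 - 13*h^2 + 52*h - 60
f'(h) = 3*h^2 - 26*h + 52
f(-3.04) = -366.32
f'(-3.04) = 158.76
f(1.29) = -12.41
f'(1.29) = 23.45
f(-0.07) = -63.70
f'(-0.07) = 53.83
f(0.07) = -56.42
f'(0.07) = 50.19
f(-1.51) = -171.60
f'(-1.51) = 98.10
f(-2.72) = -317.74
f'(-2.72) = 144.92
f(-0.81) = -111.18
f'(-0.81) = 75.03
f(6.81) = 7.05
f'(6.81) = 14.07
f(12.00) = 420.00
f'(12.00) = 172.00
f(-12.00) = -4284.00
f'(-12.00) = 796.00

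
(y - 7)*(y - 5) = y^2 - 12*y + 35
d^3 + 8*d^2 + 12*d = d*(d + 2)*(d + 6)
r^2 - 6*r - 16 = (r - 8)*(r + 2)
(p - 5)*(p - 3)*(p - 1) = p^3 - 9*p^2 + 23*p - 15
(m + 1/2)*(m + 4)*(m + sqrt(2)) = m^3 + sqrt(2)*m^2 + 9*m^2/2 + 2*m + 9*sqrt(2)*m/2 + 2*sqrt(2)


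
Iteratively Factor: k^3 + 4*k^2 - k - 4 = (k - 1)*(k^2 + 5*k + 4) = (k - 1)*(k + 4)*(k + 1)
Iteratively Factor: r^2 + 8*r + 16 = (r + 4)*(r + 4)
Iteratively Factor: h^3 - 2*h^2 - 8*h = (h - 4)*(h^2 + 2*h) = h*(h - 4)*(h + 2)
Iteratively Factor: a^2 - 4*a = (a)*(a - 4)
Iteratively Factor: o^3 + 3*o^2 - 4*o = (o + 4)*(o^2 - o) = (o - 1)*(o + 4)*(o)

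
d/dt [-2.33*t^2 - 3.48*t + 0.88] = -4.66*t - 3.48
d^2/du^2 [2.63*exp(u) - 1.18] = 2.63*exp(u)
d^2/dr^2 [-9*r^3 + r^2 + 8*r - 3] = 2 - 54*r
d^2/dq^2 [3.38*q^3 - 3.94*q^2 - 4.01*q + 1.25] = 20.28*q - 7.88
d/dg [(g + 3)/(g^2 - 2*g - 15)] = -1/(g^2 - 10*g + 25)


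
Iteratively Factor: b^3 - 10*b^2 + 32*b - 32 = (b - 2)*(b^2 - 8*b + 16) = (b - 4)*(b - 2)*(b - 4)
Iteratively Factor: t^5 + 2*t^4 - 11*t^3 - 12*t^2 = (t - 3)*(t^4 + 5*t^3 + 4*t^2) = t*(t - 3)*(t^3 + 5*t^2 + 4*t) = t^2*(t - 3)*(t^2 + 5*t + 4) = t^2*(t - 3)*(t + 1)*(t + 4)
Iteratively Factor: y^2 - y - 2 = (y + 1)*(y - 2)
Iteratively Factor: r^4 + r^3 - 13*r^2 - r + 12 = (r + 1)*(r^3 - 13*r + 12) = (r - 1)*(r + 1)*(r^2 + r - 12) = (r - 1)*(r + 1)*(r + 4)*(r - 3)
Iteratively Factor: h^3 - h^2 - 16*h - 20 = (h + 2)*(h^2 - 3*h - 10) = (h + 2)^2*(h - 5)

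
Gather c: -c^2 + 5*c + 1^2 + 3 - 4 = -c^2 + 5*c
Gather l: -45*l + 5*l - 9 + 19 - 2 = 8 - 40*l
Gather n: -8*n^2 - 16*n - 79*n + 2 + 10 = -8*n^2 - 95*n + 12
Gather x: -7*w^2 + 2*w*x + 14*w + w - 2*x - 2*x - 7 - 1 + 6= -7*w^2 + 15*w + x*(2*w - 4) - 2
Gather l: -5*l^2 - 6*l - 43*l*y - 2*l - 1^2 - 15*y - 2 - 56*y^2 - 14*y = -5*l^2 + l*(-43*y - 8) - 56*y^2 - 29*y - 3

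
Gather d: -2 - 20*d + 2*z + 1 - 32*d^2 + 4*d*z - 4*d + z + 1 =-32*d^2 + d*(4*z - 24) + 3*z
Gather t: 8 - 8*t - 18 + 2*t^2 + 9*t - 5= 2*t^2 + t - 15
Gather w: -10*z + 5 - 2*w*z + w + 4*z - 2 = w*(1 - 2*z) - 6*z + 3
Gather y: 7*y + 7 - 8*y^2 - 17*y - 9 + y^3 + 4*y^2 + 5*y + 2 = y^3 - 4*y^2 - 5*y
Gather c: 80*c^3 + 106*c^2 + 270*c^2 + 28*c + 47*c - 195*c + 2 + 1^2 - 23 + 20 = 80*c^3 + 376*c^2 - 120*c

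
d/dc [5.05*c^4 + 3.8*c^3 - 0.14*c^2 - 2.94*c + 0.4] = 20.2*c^3 + 11.4*c^2 - 0.28*c - 2.94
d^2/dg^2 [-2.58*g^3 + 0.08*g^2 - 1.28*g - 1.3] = 0.16 - 15.48*g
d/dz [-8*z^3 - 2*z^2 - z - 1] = -24*z^2 - 4*z - 1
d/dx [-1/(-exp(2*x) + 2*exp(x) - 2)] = 2*(1 - exp(x))*exp(x)/(exp(2*x) - 2*exp(x) + 2)^2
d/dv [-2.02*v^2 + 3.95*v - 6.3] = 3.95 - 4.04*v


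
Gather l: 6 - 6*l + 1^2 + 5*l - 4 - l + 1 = 4 - 2*l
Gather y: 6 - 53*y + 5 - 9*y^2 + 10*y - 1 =-9*y^2 - 43*y + 10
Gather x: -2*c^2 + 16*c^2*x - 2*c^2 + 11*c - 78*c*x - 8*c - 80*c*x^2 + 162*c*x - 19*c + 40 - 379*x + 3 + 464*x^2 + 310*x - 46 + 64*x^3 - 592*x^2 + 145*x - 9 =-4*c^2 - 16*c + 64*x^3 + x^2*(-80*c - 128) + x*(16*c^2 + 84*c + 76) - 12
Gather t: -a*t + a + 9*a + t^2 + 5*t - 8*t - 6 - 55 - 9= 10*a + t^2 + t*(-a - 3) - 70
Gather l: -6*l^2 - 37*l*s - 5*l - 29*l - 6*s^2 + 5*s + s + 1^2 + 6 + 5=-6*l^2 + l*(-37*s - 34) - 6*s^2 + 6*s + 12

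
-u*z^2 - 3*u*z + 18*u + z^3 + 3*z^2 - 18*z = (-u + z)*(z - 3)*(z + 6)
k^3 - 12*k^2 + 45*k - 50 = (k - 5)^2*(k - 2)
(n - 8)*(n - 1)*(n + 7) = n^3 - 2*n^2 - 55*n + 56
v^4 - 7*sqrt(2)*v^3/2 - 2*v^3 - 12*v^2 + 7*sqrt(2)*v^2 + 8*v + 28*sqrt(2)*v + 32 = (v - 4)*(v - 4*sqrt(2))*(sqrt(2)*v/2 + sqrt(2))*(sqrt(2)*v + 1)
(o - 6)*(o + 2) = o^2 - 4*o - 12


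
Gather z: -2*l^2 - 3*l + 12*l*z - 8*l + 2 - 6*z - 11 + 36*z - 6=-2*l^2 - 11*l + z*(12*l + 30) - 15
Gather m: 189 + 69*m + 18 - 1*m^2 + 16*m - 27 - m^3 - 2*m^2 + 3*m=-m^3 - 3*m^2 + 88*m + 180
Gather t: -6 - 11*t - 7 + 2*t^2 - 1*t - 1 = 2*t^2 - 12*t - 14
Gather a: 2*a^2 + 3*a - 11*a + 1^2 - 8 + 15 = 2*a^2 - 8*a + 8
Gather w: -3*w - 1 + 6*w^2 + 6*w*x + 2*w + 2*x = 6*w^2 + w*(6*x - 1) + 2*x - 1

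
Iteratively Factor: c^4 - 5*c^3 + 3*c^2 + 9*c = (c + 1)*(c^3 - 6*c^2 + 9*c) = (c - 3)*(c + 1)*(c^2 - 3*c) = c*(c - 3)*(c + 1)*(c - 3)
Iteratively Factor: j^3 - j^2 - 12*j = (j + 3)*(j^2 - 4*j) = j*(j + 3)*(j - 4)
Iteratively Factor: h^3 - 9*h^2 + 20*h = (h - 4)*(h^2 - 5*h) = (h - 5)*(h - 4)*(h)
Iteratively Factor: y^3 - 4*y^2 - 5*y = (y - 5)*(y^2 + y) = (y - 5)*(y + 1)*(y)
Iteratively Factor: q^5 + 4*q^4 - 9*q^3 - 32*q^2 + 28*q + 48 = (q - 2)*(q^4 + 6*q^3 + 3*q^2 - 26*q - 24) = (q - 2)*(q + 1)*(q^3 + 5*q^2 - 2*q - 24) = (q - 2)*(q + 1)*(q + 3)*(q^2 + 2*q - 8) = (q - 2)^2*(q + 1)*(q + 3)*(q + 4)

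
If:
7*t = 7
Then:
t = 1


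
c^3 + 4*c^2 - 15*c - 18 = (c - 3)*(c + 1)*(c + 6)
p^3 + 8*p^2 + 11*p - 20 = (p - 1)*(p + 4)*(p + 5)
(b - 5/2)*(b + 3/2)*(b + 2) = b^3 + b^2 - 23*b/4 - 15/2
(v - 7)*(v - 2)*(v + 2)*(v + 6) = v^4 - v^3 - 46*v^2 + 4*v + 168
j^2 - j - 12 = (j - 4)*(j + 3)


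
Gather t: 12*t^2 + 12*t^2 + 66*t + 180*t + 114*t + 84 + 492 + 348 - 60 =24*t^2 + 360*t + 864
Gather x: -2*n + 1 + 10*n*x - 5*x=-2*n + x*(10*n - 5) + 1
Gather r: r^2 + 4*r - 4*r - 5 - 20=r^2 - 25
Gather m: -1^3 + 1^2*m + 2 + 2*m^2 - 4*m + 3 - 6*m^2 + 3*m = 4 - 4*m^2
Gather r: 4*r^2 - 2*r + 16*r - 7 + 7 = 4*r^2 + 14*r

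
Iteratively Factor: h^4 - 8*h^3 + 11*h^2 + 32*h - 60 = (h - 5)*(h^3 - 3*h^2 - 4*h + 12) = (h - 5)*(h - 3)*(h^2 - 4) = (h - 5)*(h - 3)*(h + 2)*(h - 2)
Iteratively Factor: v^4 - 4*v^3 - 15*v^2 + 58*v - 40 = (v + 4)*(v^3 - 8*v^2 + 17*v - 10) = (v - 2)*(v + 4)*(v^2 - 6*v + 5) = (v - 2)*(v - 1)*(v + 4)*(v - 5)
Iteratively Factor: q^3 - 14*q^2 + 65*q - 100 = (q - 5)*(q^2 - 9*q + 20) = (q - 5)^2*(q - 4)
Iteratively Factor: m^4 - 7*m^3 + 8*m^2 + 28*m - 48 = (m - 4)*(m^3 - 3*m^2 - 4*m + 12) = (m - 4)*(m + 2)*(m^2 - 5*m + 6) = (m - 4)*(m - 3)*(m + 2)*(m - 2)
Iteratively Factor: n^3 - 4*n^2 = (n - 4)*(n^2) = n*(n - 4)*(n)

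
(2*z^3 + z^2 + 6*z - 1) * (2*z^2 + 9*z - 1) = 4*z^5 + 20*z^4 + 19*z^3 + 51*z^2 - 15*z + 1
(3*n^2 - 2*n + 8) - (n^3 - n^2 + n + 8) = -n^3 + 4*n^2 - 3*n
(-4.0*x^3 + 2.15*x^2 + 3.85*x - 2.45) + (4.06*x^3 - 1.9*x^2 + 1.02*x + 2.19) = 0.0599999999999996*x^3 + 0.25*x^2 + 4.87*x - 0.26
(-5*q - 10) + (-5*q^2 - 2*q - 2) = -5*q^2 - 7*q - 12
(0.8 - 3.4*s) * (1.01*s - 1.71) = -3.434*s^2 + 6.622*s - 1.368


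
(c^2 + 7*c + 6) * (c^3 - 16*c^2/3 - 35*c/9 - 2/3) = c^5 + 5*c^4/3 - 317*c^3/9 - 539*c^2/9 - 28*c - 4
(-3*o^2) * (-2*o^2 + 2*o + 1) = 6*o^4 - 6*o^3 - 3*o^2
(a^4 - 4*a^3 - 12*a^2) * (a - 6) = a^5 - 10*a^4 + 12*a^3 + 72*a^2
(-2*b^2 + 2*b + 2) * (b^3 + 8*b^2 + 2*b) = -2*b^5 - 14*b^4 + 14*b^3 + 20*b^2 + 4*b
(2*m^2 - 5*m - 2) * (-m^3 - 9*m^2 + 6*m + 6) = -2*m^5 - 13*m^4 + 59*m^3 - 42*m - 12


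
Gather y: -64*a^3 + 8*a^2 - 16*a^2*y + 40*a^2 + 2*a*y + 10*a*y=-64*a^3 + 48*a^2 + y*(-16*a^2 + 12*a)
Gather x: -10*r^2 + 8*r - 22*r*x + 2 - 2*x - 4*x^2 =-10*r^2 + 8*r - 4*x^2 + x*(-22*r - 2) + 2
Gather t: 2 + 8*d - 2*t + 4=8*d - 2*t + 6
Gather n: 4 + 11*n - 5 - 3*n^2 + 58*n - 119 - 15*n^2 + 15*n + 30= -18*n^2 + 84*n - 90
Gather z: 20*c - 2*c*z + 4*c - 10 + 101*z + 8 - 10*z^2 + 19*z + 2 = 24*c - 10*z^2 + z*(120 - 2*c)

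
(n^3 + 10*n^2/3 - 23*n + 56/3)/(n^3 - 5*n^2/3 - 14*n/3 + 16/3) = (n + 7)/(n + 2)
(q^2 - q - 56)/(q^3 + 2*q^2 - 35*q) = (q - 8)/(q*(q - 5))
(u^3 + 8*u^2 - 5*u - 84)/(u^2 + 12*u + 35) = (u^2 + u - 12)/(u + 5)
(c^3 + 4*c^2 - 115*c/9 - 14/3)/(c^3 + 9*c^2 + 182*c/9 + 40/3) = (9*c^2 - 18*c - 7)/(9*c^2 + 27*c + 20)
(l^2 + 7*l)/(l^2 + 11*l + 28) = l/(l + 4)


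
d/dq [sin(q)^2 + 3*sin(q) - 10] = (2*sin(q) + 3)*cos(q)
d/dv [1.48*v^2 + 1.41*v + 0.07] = 2.96*v + 1.41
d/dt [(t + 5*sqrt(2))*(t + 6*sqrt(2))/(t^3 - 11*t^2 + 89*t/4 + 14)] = 4*(-(t + 5*sqrt(2))*(t + 6*sqrt(2))*(12*t^2 - 88*t + 89) + (2*t + 11*sqrt(2))*(4*t^3 - 44*t^2 + 89*t + 56))/(4*t^3 - 44*t^2 + 89*t + 56)^2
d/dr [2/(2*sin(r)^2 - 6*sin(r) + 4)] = (3 - 2*sin(r))*cos(r)/(sin(r)^2 - 3*sin(r) + 2)^2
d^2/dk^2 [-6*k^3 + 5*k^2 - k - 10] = 10 - 36*k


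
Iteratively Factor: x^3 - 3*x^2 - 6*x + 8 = (x + 2)*(x^2 - 5*x + 4) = (x - 4)*(x + 2)*(x - 1)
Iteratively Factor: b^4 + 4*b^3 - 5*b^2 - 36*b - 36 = (b + 3)*(b^3 + b^2 - 8*b - 12) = (b - 3)*(b + 3)*(b^2 + 4*b + 4) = (b - 3)*(b + 2)*(b + 3)*(b + 2)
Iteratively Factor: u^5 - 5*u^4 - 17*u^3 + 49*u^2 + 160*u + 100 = (u + 2)*(u^4 - 7*u^3 - 3*u^2 + 55*u + 50) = (u + 2)^2*(u^3 - 9*u^2 + 15*u + 25) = (u - 5)*(u + 2)^2*(u^2 - 4*u - 5) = (u - 5)*(u + 1)*(u + 2)^2*(u - 5)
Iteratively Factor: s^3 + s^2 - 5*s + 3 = (s + 3)*(s^2 - 2*s + 1) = (s - 1)*(s + 3)*(s - 1)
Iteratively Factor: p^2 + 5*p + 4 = (p + 4)*(p + 1)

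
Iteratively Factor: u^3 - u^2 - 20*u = (u)*(u^2 - u - 20) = u*(u + 4)*(u - 5)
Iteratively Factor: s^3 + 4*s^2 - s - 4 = (s + 1)*(s^2 + 3*s - 4) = (s - 1)*(s + 1)*(s + 4)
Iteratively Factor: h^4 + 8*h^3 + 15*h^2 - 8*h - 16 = (h - 1)*(h^3 + 9*h^2 + 24*h + 16) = (h - 1)*(h + 1)*(h^2 + 8*h + 16) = (h - 1)*(h + 1)*(h + 4)*(h + 4)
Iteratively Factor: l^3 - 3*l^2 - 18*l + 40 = (l - 2)*(l^2 - l - 20) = (l - 2)*(l + 4)*(l - 5)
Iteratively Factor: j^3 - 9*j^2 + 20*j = (j)*(j^2 - 9*j + 20) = j*(j - 5)*(j - 4)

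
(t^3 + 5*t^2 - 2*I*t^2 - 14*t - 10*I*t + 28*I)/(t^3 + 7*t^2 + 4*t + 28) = (t - 2)/(t + 2*I)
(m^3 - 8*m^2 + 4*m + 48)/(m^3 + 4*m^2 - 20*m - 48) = (m - 6)/(m + 6)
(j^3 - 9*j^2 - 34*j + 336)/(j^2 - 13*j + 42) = (j^2 - 2*j - 48)/(j - 6)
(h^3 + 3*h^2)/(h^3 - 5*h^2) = (h + 3)/(h - 5)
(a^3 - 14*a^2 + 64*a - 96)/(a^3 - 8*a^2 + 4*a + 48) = (a - 4)/(a + 2)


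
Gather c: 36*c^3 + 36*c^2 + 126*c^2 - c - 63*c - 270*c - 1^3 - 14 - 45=36*c^3 + 162*c^2 - 334*c - 60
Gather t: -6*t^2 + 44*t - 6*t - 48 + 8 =-6*t^2 + 38*t - 40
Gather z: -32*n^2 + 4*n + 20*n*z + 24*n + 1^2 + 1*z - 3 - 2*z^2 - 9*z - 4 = -32*n^2 + 28*n - 2*z^2 + z*(20*n - 8) - 6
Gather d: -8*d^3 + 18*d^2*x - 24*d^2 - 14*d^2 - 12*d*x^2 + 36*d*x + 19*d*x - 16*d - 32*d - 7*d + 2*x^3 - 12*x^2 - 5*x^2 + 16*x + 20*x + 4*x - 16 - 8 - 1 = -8*d^3 + d^2*(18*x - 38) + d*(-12*x^2 + 55*x - 55) + 2*x^3 - 17*x^2 + 40*x - 25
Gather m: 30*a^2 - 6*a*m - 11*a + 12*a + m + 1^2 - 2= 30*a^2 + a + m*(1 - 6*a) - 1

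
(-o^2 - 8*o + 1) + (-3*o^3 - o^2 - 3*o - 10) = -3*o^3 - 2*o^2 - 11*o - 9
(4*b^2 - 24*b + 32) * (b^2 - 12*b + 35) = 4*b^4 - 72*b^3 + 460*b^2 - 1224*b + 1120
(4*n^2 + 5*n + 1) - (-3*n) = 4*n^2 + 8*n + 1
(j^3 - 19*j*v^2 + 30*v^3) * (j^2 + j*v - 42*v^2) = j^5 + j^4*v - 61*j^3*v^2 + 11*j^2*v^3 + 828*j*v^4 - 1260*v^5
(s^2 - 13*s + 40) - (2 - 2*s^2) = 3*s^2 - 13*s + 38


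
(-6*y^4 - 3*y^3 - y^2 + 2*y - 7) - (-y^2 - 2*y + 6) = -6*y^4 - 3*y^3 + 4*y - 13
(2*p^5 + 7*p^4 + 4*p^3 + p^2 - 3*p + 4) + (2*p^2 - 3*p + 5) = 2*p^5 + 7*p^4 + 4*p^3 + 3*p^2 - 6*p + 9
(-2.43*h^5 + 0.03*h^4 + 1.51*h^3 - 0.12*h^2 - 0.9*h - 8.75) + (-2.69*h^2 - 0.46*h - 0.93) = -2.43*h^5 + 0.03*h^4 + 1.51*h^3 - 2.81*h^2 - 1.36*h - 9.68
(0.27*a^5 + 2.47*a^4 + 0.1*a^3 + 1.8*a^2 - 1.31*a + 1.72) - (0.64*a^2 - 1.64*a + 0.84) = 0.27*a^5 + 2.47*a^4 + 0.1*a^3 + 1.16*a^2 + 0.33*a + 0.88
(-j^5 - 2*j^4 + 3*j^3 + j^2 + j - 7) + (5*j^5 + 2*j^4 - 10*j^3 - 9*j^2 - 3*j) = 4*j^5 - 7*j^3 - 8*j^2 - 2*j - 7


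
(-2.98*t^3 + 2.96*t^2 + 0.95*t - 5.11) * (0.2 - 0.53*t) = 1.5794*t^4 - 2.1648*t^3 + 0.0885*t^2 + 2.8983*t - 1.022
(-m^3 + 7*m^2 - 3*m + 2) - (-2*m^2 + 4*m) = -m^3 + 9*m^2 - 7*m + 2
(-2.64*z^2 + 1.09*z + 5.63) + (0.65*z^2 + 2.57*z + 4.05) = -1.99*z^2 + 3.66*z + 9.68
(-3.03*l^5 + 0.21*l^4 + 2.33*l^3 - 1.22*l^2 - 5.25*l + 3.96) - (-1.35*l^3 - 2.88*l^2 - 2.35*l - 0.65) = -3.03*l^5 + 0.21*l^4 + 3.68*l^3 + 1.66*l^2 - 2.9*l + 4.61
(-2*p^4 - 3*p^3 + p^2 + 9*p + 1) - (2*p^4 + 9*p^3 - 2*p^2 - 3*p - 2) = -4*p^4 - 12*p^3 + 3*p^2 + 12*p + 3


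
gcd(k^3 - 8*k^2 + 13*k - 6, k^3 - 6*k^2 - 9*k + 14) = k - 1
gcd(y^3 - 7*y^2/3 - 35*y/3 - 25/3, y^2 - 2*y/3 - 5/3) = y + 1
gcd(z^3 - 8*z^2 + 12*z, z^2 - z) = z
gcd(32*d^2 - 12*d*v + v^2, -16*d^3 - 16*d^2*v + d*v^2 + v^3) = -4*d + v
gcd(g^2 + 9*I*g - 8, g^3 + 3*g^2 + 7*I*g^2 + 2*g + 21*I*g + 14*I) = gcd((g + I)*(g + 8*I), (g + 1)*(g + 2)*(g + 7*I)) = 1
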